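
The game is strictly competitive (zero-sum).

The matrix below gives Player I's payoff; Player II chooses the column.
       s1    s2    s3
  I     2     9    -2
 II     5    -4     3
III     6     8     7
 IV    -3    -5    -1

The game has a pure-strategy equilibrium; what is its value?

Row minima: -2, -4, 6, -5 → Player I's maximin is 6.
Column maxima: 6, 9, 7 → Player II's minimax is 6.
They coincide at (III, s1), so the value is 6.

6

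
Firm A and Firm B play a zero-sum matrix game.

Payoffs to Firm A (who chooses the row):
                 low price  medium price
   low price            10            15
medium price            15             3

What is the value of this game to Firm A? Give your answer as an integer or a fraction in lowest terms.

Row minima are 10 and 3, so Firm A's maximin is 10; column maxima are 15 and 15, so Firm B's minimax is 15. These differ, so the equilibrium is in mixed strategies.
Let Firm A play low price with probability p. Firm B is indifferent when 10p + 15(1−p) = 15p + 3(1−p), giving p = 12/17.
Let Firm B play low price with probability q. Firm A is indifferent when 10q + 15(1−q) = 15q + 3(1−q), giving q = 12/17.
The value is 10·(12/17) + (15)·(5/17) = 195/17.

195/17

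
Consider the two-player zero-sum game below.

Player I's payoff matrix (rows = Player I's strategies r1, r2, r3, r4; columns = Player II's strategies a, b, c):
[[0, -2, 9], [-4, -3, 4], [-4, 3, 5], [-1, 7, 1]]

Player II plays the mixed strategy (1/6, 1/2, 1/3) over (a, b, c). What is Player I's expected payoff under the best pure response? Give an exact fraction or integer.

11/3

r1: (0)·(1/6) + (-2)·(1/2) + (9)·(1/3) = 2.
r2: (-4)·(1/6) + (-3)·(1/2) + (4)·(1/3) = -5/6.
r3: (-4)·(1/6) + (3)·(1/2) + (5)·(1/3) = 5/2.
r4: (-1)·(1/6) + (7)·(1/2) + (1)·(1/3) = 11/3.
The best pure response is r4 with expected payoff 11/3.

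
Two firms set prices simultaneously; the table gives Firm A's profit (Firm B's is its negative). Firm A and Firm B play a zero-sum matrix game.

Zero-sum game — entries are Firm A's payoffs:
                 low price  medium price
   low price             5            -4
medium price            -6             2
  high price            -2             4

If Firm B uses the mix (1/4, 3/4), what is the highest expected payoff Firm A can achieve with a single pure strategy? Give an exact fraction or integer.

5/2

low price: (5)·(1/4) + (-4)·(3/4) = -7/4.
medium price: (-6)·(1/4) + (2)·(3/4) = 0.
high price: (-2)·(1/4) + (4)·(3/4) = 5/2.
The best pure response is high price with expected payoff 5/2.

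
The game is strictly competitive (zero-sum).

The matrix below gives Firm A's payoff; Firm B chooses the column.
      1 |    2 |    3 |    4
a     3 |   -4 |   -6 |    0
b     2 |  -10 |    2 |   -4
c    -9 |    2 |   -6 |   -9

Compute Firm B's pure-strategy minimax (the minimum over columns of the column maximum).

The worst case (largest entry) in each column is 1: 3, 2: 2, 3: 2, 4: 0.
The best (smallest) of these is 0.

0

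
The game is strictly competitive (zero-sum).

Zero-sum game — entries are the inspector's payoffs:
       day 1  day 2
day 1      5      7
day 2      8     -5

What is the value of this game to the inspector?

Row minima are 5 and -5, so the inspector's maximin is 5; column maxima are 8 and 7, so the inspectee's minimax is 7. These differ, so the equilibrium is in mixed strategies.
Let the inspector play day 1 with probability p. The inspectee is indifferent when 5p + 8(1−p) = 7p − 5(1−p), giving p = 13/15.
Let the inspectee play day 1 with probability q. The inspector is indifferent when 5q + 7(1−q) = 8q − 5(1−q), giving q = 4/5.
The value is 5·(4/5) + (7)·(1/5) = 27/5.

27/5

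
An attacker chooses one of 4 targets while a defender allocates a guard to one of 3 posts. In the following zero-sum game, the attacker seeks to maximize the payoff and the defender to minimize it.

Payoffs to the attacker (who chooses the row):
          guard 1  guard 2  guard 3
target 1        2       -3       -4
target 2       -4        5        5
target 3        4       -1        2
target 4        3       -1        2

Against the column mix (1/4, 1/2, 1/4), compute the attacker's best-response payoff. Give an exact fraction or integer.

11/4

target 1: (2)·(1/4) + (-3)·(1/2) + (-4)·(1/4) = -2.
target 2: (-4)·(1/4) + (5)·(1/2) + (5)·(1/4) = 11/4.
target 3: (4)·(1/4) + (-1)·(1/2) + (2)·(1/4) = 1.
target 4: (3)·(1/4) + (-1)·(1/2) + (2)·(1/4) = 3/4.
The best pure response is target 2 with expected payoff 11/4.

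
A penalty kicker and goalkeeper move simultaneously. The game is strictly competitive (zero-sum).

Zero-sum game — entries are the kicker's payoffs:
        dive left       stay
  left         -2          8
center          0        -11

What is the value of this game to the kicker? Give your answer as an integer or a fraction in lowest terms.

Row minima are -2 and -11, so the kicker's maximin is -2; column maxima are 0 and 8, so the goalkeeper's minimax is 0. These differ, so the equilibrium is in mixed strategies.
Let the kicker play left with probability p. The goalkeeper is indifferent when −2p = 8p − 11(1−p), giving p = 11/21.
Let the goalkeeper play dive left with probability q. The kicker is indifferent when −2q + 8(1−q) = −11(1−q), giving q = 19/21.
The value is -2·(19/21) + (8)·(2/21) = -22/21.

-22/21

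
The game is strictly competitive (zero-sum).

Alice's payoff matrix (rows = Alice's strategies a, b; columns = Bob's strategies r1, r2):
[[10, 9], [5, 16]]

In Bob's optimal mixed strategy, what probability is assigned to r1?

Row minima are 9 and 5, so Alice's maximin is 9; column maxima are 10 and 16, so Bob's minimax is 10. These differ, so the equilibrium is in mixed strategies.
Let Bob play r1 with probability q. Alice is indifferent when 10q + 9(1−q) = 5q + 16(1−q), giving q = 7/12.

7/12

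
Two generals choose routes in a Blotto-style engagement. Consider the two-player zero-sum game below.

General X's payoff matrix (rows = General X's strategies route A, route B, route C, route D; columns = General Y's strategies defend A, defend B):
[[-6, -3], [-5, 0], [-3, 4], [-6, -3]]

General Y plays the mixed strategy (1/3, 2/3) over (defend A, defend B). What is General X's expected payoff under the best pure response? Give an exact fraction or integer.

5/3

route A: (-6)·(1/3) + (-3)·(2/3) = -4.
route B: (-5)·(1/3) + (0)·(2/3) = -5/3.
route C: (-3)·(1/3) + (4)·(2/3) = 5/3.
route D: (-6)·(1/3) + (-3)·(2/3) = -4.
The best pure response is route C with expected payoff 5/3.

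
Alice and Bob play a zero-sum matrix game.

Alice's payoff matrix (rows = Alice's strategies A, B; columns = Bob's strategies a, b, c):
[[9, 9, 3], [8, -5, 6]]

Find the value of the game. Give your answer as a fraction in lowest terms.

Column a is strictly dominated by c for Bob (it gives Alice more in every row).
The remaining 2×2 game on (A, B) × (b, c) has no saddle point. Let Alice play A with probability p; indifference gives 9p − 5(1−p) = 3p + 6(1−p), so p = 11/17.
Similarly Bob's optimal q on b is 3/17, and the value is 9·(3/17) + (3)·(14/17) = 69/17.

69/17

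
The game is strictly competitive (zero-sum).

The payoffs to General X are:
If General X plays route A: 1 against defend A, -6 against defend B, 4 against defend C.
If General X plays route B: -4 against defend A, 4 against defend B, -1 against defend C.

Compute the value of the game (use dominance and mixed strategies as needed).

Column defend C is strictly dominated by defend A for General Y (it gives General X more in every row).
The remaining 2×2 game on (route A, route B) × (defend A, defend B) has no saddle point. Let General X play route A with probability p; indifference gives p − 4(1−p) = −6p + 4(1−p), so p = 8/15.
Similarly General Y's optimal q on defend A is 2/3, and the value is 1·(2/3) + (-6)·(1/3) = -4/3.

-4/3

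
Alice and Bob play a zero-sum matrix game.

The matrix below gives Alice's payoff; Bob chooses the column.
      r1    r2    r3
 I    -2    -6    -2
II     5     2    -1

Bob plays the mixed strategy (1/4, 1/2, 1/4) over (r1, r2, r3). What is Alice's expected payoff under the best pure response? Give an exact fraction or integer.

I: (-2)·(1/4) + (-6)·(1/2) + (-2)·(1/4) = -4.
II: (5)·(1/4) + (2)·(1/2) + (-1)·(1/4) = 2.
The best pure response is II with expected payoff 2.

2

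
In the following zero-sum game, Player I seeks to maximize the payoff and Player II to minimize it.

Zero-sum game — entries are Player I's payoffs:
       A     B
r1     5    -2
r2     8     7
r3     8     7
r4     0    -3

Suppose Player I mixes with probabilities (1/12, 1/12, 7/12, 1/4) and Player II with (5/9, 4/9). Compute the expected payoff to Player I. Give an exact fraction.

Against (5/9, 4/9), each row's expected payoff is r1: 17/9; r2: 68/9; r3: 68/9; r4: -4/3.
Taking the (1/12, 1/12, 7/12, 1/4)-weighted average: (1/12)·(17/9) + (1/12)·(68/9) + (7/12)·(68/9) + (1/4)·(-4/3) = 175/36.

175/36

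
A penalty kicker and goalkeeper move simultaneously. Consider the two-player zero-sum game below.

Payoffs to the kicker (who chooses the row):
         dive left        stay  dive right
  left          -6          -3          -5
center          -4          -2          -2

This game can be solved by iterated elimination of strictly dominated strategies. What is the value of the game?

Column stay is strictly dominated by dive left for the goalkeeper (-6<-3, -4<-2); eliminate stay.
Row left is strictly dominated by row center (-4>-6, -2>-5); eliminate left.
Column dive right is strictly dominated by dive left for the goalkeeper (-4<-2); eliminate dive right.
Only (center, dive left) remains, with payoff -4.

-4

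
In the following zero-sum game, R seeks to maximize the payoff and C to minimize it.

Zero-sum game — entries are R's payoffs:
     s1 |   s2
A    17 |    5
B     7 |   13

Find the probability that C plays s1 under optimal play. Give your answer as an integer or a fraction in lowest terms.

Row minima are 5 and 7, so R's maximin is 7; column maxima are 17 and 13, so C's minimax is 13. These differ, so the equilibrium is in mixed strategies.
Let C play s1 with probability q. R is indifferent when 17q + 5(1−q) = 7q + 13(1−q), giving q = 4/9.

4/9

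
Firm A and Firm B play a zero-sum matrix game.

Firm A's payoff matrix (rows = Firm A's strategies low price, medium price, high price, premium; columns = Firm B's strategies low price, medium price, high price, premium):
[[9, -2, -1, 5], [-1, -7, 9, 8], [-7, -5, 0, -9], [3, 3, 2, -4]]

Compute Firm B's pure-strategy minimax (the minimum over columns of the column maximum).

3

The worst case (largest entry) in each column is low price: 9, medium price: 3, high price: 9, premium: 8.
The best (smallest) of these is 3.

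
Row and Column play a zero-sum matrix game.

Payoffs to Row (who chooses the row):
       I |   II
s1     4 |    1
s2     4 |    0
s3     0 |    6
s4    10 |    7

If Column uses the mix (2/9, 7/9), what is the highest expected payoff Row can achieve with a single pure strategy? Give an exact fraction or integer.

s1: (4)·(2/9) + (1)·(7/9) = 5/3.
s2: (4)·(2/9) + (0)·(7/9) = 8/9.
s3: (0)·(2/9) + (6)·(7/9) = 14/3.
s4: (10)·(2/9) + (7)·(7/9) = 23/3.
The best pure response is s4 with expected payoff 23/3.

23/3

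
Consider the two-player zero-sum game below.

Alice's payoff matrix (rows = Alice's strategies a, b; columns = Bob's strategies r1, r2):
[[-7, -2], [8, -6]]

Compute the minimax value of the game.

Row minima are -7 and -6, so Alice's maximin is -6; column maxima are 8 and -2, so Bob's minimax is -2. These differ, so the equilibrium is in mixed strategies.
Let Alice play a with probability p. Bob is indifferent when −7p + 8(1−p) = −2p − 6(1−p), giving p = 14/19.
Let Bob play r1 with probability q. Alice is indifferent when −7q − 2(1−q) = 8q − 6(1−q), giving q = 4/19.
The value is -7·(4/19) + (-2)·(15/19) = -58/19.

-58/19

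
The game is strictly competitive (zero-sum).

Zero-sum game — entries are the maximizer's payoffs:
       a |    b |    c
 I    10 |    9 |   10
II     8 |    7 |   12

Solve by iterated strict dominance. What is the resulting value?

Column a is strictly dominated by b for the minimizer (9<10, 7<8); eliminate a.
Column c is strictly dominated by b for the minimizer (9<10, 7<12); eliminate c.
Row II is strictly dominated by row I (9>7); eliminate II.
Only (I, b) remains, with payoff 9.

9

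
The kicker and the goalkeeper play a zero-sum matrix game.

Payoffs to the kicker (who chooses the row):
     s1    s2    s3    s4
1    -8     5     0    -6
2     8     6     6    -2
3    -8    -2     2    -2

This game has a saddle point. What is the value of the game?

Row minima: -8, -2, -8 → the kicker's maximin is -2.
Column maxima: 8, 6, 6, -2 → the goalkeeper's minimax is -2.
They coincide at (2, s4), so the value is -2.

-2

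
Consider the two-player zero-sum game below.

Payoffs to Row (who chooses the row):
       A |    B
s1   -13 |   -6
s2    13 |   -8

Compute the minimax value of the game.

-13/2

Row minima are -13 and -8, so Row's maximin is -8; column maxima are 13 and -6, so Column's minimax is -6. These differ, so the equilibrium is in mixed strategies.
Let Row play s1 with probability p. Column is indifferent when −13p + 13(1−p) = −6p − 8(1−p), giving p = 3/4.
Let Column play A with probability q. Row is indifferent when −13q − 6(1−q) = 13q − 8(1−q), giving q = 1/14.
The value is -13·(1/14) + (-6)·(13/14) = -13/2.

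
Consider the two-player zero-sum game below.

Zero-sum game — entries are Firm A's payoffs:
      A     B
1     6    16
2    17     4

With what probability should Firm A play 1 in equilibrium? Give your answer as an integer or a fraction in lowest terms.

13/23

Row minima are 6 and 4, so Firm A's maximin is 6; column maxima are 17 and 16, so Firm B's minimax is 16. These differ, so the equilibrium is in mixed strategies.
Let Firm A play 1 with probability p. Firm B is indifferent when 6p + 17(1−p) = 16p + 4(1−p), giving p = 13/23.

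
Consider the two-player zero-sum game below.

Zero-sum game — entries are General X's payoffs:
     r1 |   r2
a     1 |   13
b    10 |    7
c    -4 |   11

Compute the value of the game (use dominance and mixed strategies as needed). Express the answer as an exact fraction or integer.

Row c is strictly dominated by row a, so General X never plays it.
The remaining 2×2 game on (a, b) × (r1, r2) has no saddle point. Let General X play a with probability p; indifference gives p + 10(1−p) = 13p + 7(1−p), so p = 1/5.
Similarly General Y's optimal q on r1 is 2/5, and the value is 1·(2/5) + (13)·(3/5) = 41/5.

41/5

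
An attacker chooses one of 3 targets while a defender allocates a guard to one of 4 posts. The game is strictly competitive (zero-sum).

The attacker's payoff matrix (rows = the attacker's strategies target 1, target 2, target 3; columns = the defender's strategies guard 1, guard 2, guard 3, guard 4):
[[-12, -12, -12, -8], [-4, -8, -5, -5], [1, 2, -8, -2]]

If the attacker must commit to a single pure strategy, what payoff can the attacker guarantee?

-8

The worst-case payoff for each row is target 1: -12, target 2: -8, target 3: -8.
The best of these is -8.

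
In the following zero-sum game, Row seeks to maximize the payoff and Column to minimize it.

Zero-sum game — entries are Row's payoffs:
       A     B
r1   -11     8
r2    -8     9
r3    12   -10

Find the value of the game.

28/39

Row r1 is strictly dominated by row r2, so Row never plays it.
The remaining 2×2 game on (r2, r3) × (A, B) has no saddle point. Let Row play r2 with probability p; indifference gives −8p + 12(1−p) = 9p − 10(1−p), so p = 22/39.
Similarly Column's optimal q on A is 19/39, and the value is -8·(19/39) + (9)·(20/39) = 28/39.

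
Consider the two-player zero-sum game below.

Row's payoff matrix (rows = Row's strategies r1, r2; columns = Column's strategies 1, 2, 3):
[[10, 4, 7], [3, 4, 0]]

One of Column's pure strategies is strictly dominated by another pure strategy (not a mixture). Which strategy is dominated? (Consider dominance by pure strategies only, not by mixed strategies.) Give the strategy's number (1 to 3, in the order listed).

1

Column prefers columns that give Row less. Compare 1 with 3: 7 < 10, 0 < 3.
So 3 strictly dominates 1 for Column; 1 is strictly dominated.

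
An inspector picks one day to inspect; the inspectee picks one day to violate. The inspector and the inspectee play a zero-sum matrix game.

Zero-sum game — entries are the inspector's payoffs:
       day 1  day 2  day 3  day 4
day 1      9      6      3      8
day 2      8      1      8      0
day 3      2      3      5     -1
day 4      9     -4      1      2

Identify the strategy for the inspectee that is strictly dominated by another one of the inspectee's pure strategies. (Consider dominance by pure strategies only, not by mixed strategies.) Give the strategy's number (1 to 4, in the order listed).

The inspectee prefers columns that give the inspector less. Compare day 1 with day 4: 8 < 9, 0 < 8, -1 < 2, 2 < 9.
So day 4 strictly dominates day 1 for the inspectee; day 1 is strictly dominated.

1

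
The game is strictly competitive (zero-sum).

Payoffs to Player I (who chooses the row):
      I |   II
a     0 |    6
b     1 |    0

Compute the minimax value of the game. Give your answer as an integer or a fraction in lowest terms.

Row minima are 0 and 0, so Player I's maximin is 0; column maxima are 1 and 6, so Player II's minimax is 1. These differ, so the equilibrium is in mixed strategies.
Let Player I play a with probability p. Player II is indifferent when (1−p) = 6p, giving p = 1/7.
Let Player II play I with probability q. Player I is indifferent when 6(1−q) = q, giving q = 6/7.
The value is 0·(6/7) + (6)·(1/7) = 6/7.

6/7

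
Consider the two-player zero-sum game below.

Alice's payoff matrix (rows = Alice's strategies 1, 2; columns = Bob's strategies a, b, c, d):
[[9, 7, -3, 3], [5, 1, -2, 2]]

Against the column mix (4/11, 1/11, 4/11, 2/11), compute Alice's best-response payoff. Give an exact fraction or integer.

1: (9)·(4/11) + (7)·(1/11) + (-3)·(4/11) + (3)·(2/11) = 37/11.
2: (5)·(4/11) + (1)·(1/11) + (-2)·(4/11) + (2)·(2/11) = 17/11.
The best pure response is 1 with expected payoff 37/11.

37/11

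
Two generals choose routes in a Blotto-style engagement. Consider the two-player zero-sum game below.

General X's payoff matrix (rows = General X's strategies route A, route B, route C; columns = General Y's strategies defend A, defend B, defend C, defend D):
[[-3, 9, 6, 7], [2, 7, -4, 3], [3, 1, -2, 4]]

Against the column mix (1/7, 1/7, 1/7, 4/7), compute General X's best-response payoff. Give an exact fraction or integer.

40/7

route A: (-3)·(1/7) + (9)·(1/7) + (6)·(1/7) + (7)·(4/7) = 40/7.
route B: (2)·(1/7) + (7)·(1/7) + (-4)·(1/7) + (3)·(4/7) = 17/7.
route C: (3)·(1/7) + (1)·(1/7) + (-2)·(1/7) + (4)·(4/7) = 18/7.
The best pure response is route A with expected payoff 40/7.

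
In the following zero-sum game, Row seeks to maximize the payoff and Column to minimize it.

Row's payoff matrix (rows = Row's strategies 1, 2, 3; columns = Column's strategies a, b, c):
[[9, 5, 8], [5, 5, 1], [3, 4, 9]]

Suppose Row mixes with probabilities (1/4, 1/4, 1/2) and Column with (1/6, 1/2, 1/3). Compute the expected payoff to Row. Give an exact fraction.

Against (1/6, 1/2, 1/3), each row's expected payoff is 1: 20/3; 2: 11/3; 3: 11/2.
Taking the (1/4, 1/4, 1/2)-weighted average: (1/4)·(20/3) + (1/4)·(11/3) + (1/2)·(11/2) = 16/3.

16/3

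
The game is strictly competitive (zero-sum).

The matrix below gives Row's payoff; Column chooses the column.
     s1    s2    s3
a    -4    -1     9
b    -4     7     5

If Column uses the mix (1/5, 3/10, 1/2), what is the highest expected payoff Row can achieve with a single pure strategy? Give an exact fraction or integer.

19/5

a: (-4)·(1/5) + (-1)·(3/10) + (9)·(1/2) = 17/5.
b: (-4)·(1/5) + (7)·(3/10) + (5)·(1/2) = 19/5.
The best pure response is b with expected payoff 19/5.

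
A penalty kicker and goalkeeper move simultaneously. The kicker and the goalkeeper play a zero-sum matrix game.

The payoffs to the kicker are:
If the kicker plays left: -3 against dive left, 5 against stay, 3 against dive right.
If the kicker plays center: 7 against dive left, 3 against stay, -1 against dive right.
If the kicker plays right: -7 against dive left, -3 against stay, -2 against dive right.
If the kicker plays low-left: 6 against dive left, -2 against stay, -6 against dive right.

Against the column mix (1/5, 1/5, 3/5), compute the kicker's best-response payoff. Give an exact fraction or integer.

left: (-3)·(1/5) + (5)·(1/5) + (3)·(3/5) = 11/5.
center: (7)·(1/5) + (3)·(1/5) + (-1)·(3/5) = 7/5.
right: (-7)·(1/5) + (-3)·(1/5) + (-2)·(3/5) = -16/5.
low-left: (6)·(1/5) + (-2)·(1/5) + (-6)·(3/5) = -14/5.
The best pure response is left with expected payoff 11/5.

11/5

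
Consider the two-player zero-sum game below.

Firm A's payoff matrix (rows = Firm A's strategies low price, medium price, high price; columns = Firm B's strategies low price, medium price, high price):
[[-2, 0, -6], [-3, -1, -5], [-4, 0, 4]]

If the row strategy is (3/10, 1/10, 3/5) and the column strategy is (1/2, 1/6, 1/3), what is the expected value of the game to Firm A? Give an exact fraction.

-49/30

Against (1/2, 1/6, 1/3), each row's expected payoff is low price: -3; medium price: -10/3; high price: -2/3.
Taking the (3/10, 1/10, 3/5)-weighted average: (3/10)·(-3) + (1/10)·(-10/3) + (3/5)·(-2/3) = -49/30.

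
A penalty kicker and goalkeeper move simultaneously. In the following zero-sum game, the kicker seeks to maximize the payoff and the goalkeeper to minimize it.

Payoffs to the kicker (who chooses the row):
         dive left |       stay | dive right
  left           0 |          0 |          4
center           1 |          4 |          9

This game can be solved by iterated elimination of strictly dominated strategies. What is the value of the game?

1

Column dive right is strictly dominated by dive left for the goalkeeper (0<4, 1<9); eliminate dive right.
Row left is strictly dominated by row center (1>0, 4>0); eliminate left.
Column stay is strictly dominated by dive left for the goalkeeper (1<4); eliminate stay.
Only (center, dive left) remains, with payoff 1.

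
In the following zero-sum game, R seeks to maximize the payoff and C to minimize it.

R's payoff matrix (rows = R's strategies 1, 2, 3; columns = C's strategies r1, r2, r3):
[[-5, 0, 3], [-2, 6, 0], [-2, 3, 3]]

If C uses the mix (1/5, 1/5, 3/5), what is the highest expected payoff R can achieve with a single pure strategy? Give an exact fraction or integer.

1: (-5)·(1/5) + (0)·(1/5) + (3)·(3/5) = 4/5.
2: (-2)·(1/5) + (6)·(1/5) + (0)·(3/5) = 4/5.
3: (-2)·(1/5) + (3)·(1/5) + (3)·(3/5) = 2.
The best pure response is 3 with expected payoff 2.

2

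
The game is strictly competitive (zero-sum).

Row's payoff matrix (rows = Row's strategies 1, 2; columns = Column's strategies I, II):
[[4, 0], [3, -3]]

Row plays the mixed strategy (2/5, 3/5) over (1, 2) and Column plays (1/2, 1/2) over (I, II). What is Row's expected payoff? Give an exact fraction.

4/5

Against (1/2, 1/2), each row's expected payoff is 1: 2; 2: 0.
Taking the (2/5, 3/5)-weighted average: (2/5)·(2) + (3/5)·(0) = 4/5.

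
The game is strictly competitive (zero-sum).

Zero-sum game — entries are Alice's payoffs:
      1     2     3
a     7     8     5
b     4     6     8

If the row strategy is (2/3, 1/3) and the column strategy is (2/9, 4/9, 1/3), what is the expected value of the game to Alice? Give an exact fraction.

178/27

Against (2/9, 4/9, 1/3), each row's expected payoff is a: 61/9; b: 56/9.
Taking the (2/3, 1/3)-weighted average: (2/3)·(61/9) + (1/3)·(56/9) = 178/27.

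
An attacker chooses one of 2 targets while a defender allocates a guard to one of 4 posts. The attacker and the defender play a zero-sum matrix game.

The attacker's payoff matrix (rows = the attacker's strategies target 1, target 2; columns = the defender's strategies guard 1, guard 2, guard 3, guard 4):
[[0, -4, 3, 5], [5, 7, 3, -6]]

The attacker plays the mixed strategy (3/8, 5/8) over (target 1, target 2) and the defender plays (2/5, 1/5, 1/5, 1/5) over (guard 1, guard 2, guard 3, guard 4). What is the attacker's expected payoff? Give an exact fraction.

Against (2/5, 1/5, 1/5, 1/5), each row's expected payoff is target 1: 4/5; target 2: 14/5.
Taking the (3/8, 5/8)-weighted average: (3/8)·(4/5) + (5/8)·(14/5) = 41/20.

41/20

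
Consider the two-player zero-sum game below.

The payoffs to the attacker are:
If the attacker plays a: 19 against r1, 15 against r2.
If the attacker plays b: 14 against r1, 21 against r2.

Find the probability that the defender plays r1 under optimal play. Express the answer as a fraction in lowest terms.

6/11

Row minima are 15 and 14, so the attacker's maximin is 15; column maxima are 19 and 21, so the defender's minimax is 19. These differ, so the equilibrium is in mixed strategies.
Let the defender play r1 with probability q. The attacker is indifferent when 19q + 15(1−q) = 14q + 21(1−q), giving q = 6/11.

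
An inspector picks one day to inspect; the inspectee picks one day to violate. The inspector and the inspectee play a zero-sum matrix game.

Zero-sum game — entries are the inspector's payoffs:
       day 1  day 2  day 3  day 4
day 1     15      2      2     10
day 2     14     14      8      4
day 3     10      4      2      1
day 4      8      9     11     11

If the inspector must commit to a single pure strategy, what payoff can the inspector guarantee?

The worst-case payoff for each row is day 1: 2, day 2: 4, day 3: 1, day 4: 8.
The best of these is 8.

8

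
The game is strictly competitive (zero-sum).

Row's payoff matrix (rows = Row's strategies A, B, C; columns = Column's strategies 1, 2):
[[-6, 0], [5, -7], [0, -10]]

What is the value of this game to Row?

-7/3

Row C is strictly dominated by row B, so Row never plays it.
The remaining 2×2 game on (A, B) × (1, 2) has no saddle point. Let Row play A with probability p; indifference gives −6p + 5(1−p) = −7(1−p), so p = 2/3.
Similarly Column's optimal q on 1 is 7/18, and the value is -6·(7/18) + (0)·(11/18) = -7/3.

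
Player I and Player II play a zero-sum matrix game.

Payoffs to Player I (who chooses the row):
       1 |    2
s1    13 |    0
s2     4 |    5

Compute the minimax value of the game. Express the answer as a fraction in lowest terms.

65/14

Row minima are 0 and 4, so Player I's maximin is 4; column maxima are 13 and 5, so Player II's minimax is 5. These differ, so the equilibrium is in mixed strategies.
Let Player I play s1 with probability p. Player II is indifferent when 13p + 4(1−p) = 5(1−p), giving p = 1/14.
Let Player II play 1 with probability q. Player I is indifferent when 13q = 4q + 5(1−q), giving q = 5/14.
The value is 13·(5/14) + (0)·(9/14) = 65/14.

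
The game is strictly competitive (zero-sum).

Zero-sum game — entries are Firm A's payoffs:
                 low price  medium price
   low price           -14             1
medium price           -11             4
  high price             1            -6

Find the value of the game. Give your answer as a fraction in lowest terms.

Row low price is strictly dominated by row medium price, so Firm A never plays it.
The remaining 2×2 game on (medium price, high price) × (low price, medium price) has no saddle point. Let Firm A play medium price with probability p; indifference gives −11p + (1−p) = 4p − 6(1−p), so p = 7/22.
Similarly Firm B's optimal q on low price is 5/11, and the value is -11·(5/11) + (4)·(6/11) = -31/11.

-31/11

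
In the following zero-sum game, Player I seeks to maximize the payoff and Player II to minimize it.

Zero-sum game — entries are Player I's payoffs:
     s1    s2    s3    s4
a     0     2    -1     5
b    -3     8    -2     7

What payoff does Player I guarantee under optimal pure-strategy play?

Row minima: -1, -3 → Player I's maximin is -1.
Column maxima: 0, 8, -1, 7 → Player II's minimax is -1.
They coincide at (a, s3), so the value is -1.

-1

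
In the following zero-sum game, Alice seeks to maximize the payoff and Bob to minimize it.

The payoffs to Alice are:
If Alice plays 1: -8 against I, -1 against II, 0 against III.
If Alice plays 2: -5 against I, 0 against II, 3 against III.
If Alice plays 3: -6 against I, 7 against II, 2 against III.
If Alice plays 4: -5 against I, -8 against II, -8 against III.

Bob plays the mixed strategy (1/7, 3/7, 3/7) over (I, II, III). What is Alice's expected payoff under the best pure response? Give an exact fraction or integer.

3

1: (-8)·(1/7) + (-1)·(3/7) + (0)·(3/7) = -11/7.
2: (-5)·(1/7) + (0)·(3/7) + (3)·(3/7) = 4/7.
3: (-6)·(1/7) + (7)·(3/7) + (2)·(3/7) = 3.
4: (-5)·(1/7) + (-8)·(3/7) + (-8)·(3/7) = -53/7.
The best pure response is 3 with expected payoff 3.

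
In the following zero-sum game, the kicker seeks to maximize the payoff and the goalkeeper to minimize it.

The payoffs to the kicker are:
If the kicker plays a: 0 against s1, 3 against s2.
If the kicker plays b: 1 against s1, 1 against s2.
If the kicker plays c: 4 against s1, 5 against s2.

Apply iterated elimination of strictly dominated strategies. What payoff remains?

4

Row a is strictly dominated by row c (4>0, 5>3); eliminate a.
Row b is strictly dominated by row c (4>1, 5>1); eliminate b.
Column s2 is strictly dominated by s1 for the goalkeeper (4<5); eliminate s2.
Only (c, s1) remains, with payoff 4.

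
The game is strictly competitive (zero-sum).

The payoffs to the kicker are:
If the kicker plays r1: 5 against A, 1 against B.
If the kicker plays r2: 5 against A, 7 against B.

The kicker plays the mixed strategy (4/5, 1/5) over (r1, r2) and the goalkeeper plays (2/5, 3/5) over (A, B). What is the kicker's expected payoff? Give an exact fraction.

Against (2/5, 3/5), each row's expected payoff is r1: 13/5; r2: 31/5.
Taking the (4/5, 1/5)-weighted average: (4/5)·(13/5) + (1/5)·(31/5) = 83/25.

83/25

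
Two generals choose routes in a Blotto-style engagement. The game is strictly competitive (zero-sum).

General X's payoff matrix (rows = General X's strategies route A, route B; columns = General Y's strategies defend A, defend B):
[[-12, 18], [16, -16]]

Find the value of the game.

Row minima are -12 and -16, so General X's maximin is -12; column maxima are 16 and 18, so General Y's minimax is 16. These differ, so the equilibrium is in mixed strategies.
Let General X play route A with probability p. General Y is indifferent when −12p + 16(1−p) = 18p − 16(1−p), giving p = 16/31.
Let General Y play defend A with probability q. General X is indifferent when −12q + 18(1−q) = 16q − 16(1−q), giving q = 17/31.
The value is -12·(17/31) + (18)·(14/31) = 48/31.

48/31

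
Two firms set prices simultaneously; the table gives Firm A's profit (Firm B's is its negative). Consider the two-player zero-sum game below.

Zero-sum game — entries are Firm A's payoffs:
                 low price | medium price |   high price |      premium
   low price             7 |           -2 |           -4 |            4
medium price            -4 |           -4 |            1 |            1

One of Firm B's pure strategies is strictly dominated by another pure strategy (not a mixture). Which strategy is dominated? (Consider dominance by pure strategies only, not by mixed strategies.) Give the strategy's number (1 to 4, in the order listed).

Firm B prefers columns that give Firm A less. Compare premium with medium price: -2 < 4, -4 < 1.
So medium price strictly dominates premium for Firm B; premium is strictly dominated.

4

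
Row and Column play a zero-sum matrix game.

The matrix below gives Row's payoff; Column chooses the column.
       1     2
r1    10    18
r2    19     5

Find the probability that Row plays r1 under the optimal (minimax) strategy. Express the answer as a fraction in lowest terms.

7/11

Row minima are 10 and 5, so Row's maximin is 10; column maxima are 19 and 18, so Column's minimax is 18. These differ, so the equilibrium is in mixed strategies.
Let Row play r1 with probability p. Column is indifferent when 10p + 19(1−p) = 18p + 5(1−p), giving p = 7/11.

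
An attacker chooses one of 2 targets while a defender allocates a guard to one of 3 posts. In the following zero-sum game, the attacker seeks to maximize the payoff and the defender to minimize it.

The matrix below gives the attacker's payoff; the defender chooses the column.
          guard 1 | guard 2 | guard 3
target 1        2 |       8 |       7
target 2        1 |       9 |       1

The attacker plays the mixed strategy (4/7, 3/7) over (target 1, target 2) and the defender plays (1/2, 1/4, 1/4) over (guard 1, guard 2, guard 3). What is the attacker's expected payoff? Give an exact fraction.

4

Against (1/2, 1/4, 1/4), each row's expected payoff is target 1: 19/4; target 2: 3.
Taking the (4/7, 3/7)-weighted average: (4/7)·(19/4) + (3/7)·(3) = 4.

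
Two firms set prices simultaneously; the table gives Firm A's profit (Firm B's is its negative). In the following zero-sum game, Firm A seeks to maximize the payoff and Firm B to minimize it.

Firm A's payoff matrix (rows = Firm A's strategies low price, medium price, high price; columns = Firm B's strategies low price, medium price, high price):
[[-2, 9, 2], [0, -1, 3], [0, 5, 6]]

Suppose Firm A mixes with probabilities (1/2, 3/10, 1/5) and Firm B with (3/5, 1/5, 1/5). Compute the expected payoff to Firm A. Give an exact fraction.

Against (3/5, 1/5, 1/5), each row's expected payoff is low price: 1; medium price: 2/5; high price: 11/5.
Taking the (1/2, 3/10, 1/5)-weighted average: (1/2)·(1) + (3/10)·(2/5) + (1/5)·(11/5) = 53/50.

53/50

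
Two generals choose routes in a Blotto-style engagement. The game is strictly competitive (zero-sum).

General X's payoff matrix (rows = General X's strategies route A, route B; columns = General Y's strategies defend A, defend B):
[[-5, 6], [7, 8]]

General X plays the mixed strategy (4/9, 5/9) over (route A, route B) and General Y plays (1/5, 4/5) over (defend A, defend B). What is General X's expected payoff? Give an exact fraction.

271/45

Against (1/5, 4/5), each row's expected payoff is route A: 19/5; route B: 39/5.
Taking the (4/9, 5/9)-weighted average: (4/9)·(19/5) + (5/9)·(39/5) = 271/45.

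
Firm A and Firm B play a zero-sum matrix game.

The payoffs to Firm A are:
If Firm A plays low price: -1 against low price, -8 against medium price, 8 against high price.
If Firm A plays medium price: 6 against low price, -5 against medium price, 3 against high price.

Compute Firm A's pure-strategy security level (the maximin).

-5

The worst-case payoff for each row is low price: -8, medium price: -5.
The best of these is -5.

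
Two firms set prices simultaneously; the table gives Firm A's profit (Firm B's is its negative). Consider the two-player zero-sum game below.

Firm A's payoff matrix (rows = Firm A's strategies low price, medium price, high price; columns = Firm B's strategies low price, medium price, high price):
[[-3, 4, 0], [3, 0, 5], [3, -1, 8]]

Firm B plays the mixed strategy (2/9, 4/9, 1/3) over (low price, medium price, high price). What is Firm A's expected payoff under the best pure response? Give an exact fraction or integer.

low price: (-3)·(2/9) + (4)·(4/9) + (0)·(1/3) = 10/9.
medium price: (3)·(2/9) + (0)·(4/9) + (5)·(1/3) = 7/3.
high price: (3)·(2/9) + (-1)·(4/9) + (8)·(1/3) = 26/9.
The best pure response is high price with expected payoff 26/9.

26/9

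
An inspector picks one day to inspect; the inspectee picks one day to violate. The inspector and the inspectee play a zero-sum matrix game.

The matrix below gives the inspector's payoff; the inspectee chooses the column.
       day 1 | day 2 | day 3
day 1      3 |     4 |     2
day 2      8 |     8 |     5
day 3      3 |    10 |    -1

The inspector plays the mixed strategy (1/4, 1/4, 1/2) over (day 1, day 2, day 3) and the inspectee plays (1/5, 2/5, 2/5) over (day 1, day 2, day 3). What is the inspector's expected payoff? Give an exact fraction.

Against (1/5, 2/5, 2/5), each row's expected payoff is day 1: 3; day 2: 34/5; day 3: 21/5.
Taking the (1/4, 1/4, 1/2)-weighted average: (1/4)·(3) + (1/4)·(34/5) + (1/2)·(21/5) = 91/20.

91/20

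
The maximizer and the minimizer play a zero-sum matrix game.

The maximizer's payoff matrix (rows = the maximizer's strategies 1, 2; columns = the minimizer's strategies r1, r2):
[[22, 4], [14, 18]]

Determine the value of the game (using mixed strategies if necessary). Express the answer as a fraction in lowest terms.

170/11

Row minima are 4 and 14, so the maximizer's maximin is 14; column maxima are 22 and 18, so the minimizer's minimax is 18. These differ, so the equilibrium is in mixed strategies.
Let the maximizer play 1 with probability p. The minimizer is indifferent when 22p + 14(1−p) = 4p + 18(1−p), giving p = 2/11.
Let the minimizer play r1 with probability q. The maximizer is indifferent when 22q + 4(1−q) = 14q + 18(1−q), giving q = 7/11.
The value is 22·(7/11) + (4)·(4/11) = 170/11.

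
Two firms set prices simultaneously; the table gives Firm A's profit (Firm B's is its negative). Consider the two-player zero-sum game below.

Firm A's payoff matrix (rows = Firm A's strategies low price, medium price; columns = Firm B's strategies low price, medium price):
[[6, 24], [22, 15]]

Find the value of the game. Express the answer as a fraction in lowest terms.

438/25

Row minima are 6 and 15, so Firm A's maximin is 15; column maxima are 22 and 24, so Firm B's minimax is 22. These differ, so the equilibrium is in mixed strategies.
Let Firm A play low price with probability p. Firm B is indifferent when 6p + 22(1−p) = 24p + 15(1−p), giving p = 7/25.
Let Firm B play low price with probability q. Firm A is indifferent when 6q + 24(1−q) = 22q + 15(1−q), giving q = 9/25.
The value is 6·(9/25) + (24)·(16/25) = 438/25.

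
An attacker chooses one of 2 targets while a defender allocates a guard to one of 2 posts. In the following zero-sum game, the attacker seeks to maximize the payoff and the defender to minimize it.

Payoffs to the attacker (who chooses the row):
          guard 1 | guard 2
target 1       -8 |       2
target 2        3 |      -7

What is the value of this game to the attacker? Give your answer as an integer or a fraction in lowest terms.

-5/2

Row minima are -8 and -7, so the attacker's maximin is -7; column maxima are 3 and 2, so the defender's minimax is 2. These differ, so the equilibrium is in mixed strategies.
Let the attacker play target 1 with probability p. The defender is indifferent when −8p + 3(1−p) = 2p − 7(1−p), giving p = 1/2.
Let the defender play guard 1 with probability q. The attacker is indifferent when −8q + 2(1−q) = 3q − 7(1−q), giving q = 9/20.
The value is -8·(9/20) + (2)·(11/20) = -5/2.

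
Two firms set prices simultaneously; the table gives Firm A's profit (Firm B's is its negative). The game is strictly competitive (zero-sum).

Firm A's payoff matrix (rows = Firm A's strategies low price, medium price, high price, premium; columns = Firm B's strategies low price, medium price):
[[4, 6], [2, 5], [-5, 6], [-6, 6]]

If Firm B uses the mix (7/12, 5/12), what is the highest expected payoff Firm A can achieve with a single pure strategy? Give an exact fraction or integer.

29/6

low price: (4)·(7/12) + (6)·(5/12) = 29/6.
medium price: (2)·(7/12) + (5)·(5/12) = 13/4.
high price: (-5)·(7/12) + (6)·(5/12) = -5/12.
premium: (-6)·(7/12) + (6)·(5/12) = -1.
The best pure response is low price with expected payoff 29/6.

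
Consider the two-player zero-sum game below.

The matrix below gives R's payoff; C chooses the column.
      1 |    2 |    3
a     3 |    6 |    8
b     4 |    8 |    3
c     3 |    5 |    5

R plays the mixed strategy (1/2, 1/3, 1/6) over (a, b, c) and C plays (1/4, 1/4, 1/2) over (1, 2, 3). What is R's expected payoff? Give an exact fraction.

43/8

Against (1/4, 1/4, 1/2), each row's expected payoff is a: 25/4; b: 9/2; c: 9/2.
Taking the (1/2, 1/3, 1/6)-weighted average: (1/2)·(25/4) + (1/3)·(9/2) + (1/6)·(9/2) = 43/8.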